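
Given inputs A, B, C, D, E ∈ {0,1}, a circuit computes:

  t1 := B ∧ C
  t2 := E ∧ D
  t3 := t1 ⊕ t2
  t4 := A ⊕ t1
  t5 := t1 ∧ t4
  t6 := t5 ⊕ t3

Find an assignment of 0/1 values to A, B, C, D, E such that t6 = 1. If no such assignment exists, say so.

A=0 B=1 C=1 D=1 E=1

Check with A=0 B=1 C=1 D=1 E=1:
t1 = B ∧ C = 1 ∧ 1 = 1
t2 = E ∧ D = 1 ∧ 1 = 1
t3 = t1 ⊕ t2 = 1 ⊕ 1 = 0
t4 = A ⊕ t1 = 0 ⊕ 1 = 1
t5 = t1 ∧ t4 = 1 ∧ 1 = 1
t6 = t5 ⊕ t3 = 1 ⊕ 0 = 1
So t6 = 1 as required.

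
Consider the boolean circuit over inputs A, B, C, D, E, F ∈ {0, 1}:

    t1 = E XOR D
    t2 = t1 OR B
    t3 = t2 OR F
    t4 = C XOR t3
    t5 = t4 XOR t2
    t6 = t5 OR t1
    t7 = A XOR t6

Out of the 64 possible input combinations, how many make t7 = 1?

t7 = A XOR t6 must be 1, so A and t6 differ.
Enumerating the 64 input combinations, 32 give t7 = 1 and 32 give t7 = 0.

32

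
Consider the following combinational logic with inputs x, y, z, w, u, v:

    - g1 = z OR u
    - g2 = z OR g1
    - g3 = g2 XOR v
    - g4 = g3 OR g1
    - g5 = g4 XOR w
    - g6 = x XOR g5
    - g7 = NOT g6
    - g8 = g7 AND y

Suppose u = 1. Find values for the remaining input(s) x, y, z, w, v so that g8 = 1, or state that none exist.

Check with u = 1 and x=1, y=1, z=0, w=0, v=1:
g1 = z OR u = 0 OR 1 = 1
g2 = z OR g1 = 0 OR 1 = 1
g3 = g2 XOR v = 1 XOR 1 = 0
g4 = g3 OR g1 = 0 OR 1 = 1
g5 = g4 XOR w = 1 XOR 0 = 1
g6 = x XOR g5 = 1 XOR 1 = 0
g7 = NOT g6 = NOT 0 = 1
g8 = g7 AND y = 1 AND 1 = 1
So g8 = 1.

x=1 y=1 z=0 w=0 v=1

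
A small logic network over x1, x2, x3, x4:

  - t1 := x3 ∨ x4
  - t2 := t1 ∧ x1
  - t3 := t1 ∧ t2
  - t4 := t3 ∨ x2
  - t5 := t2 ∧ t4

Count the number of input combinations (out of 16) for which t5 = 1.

6

t5 = t2 ∧ t4 must be 1, so both t2 = 1 and t4 = 1.
t2 = t1 ∧ x1 must be 1, so both t1 = 1 and x1 = 1.
Enumerating the 16 input combinations, 6 give t5 = 1 and 10 give t5 = 0.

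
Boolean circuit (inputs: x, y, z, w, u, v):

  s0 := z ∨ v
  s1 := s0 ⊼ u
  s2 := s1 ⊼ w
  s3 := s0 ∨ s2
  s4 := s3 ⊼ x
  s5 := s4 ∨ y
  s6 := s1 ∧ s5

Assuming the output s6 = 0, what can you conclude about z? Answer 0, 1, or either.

either

Both values of z occur among assignments with s6 = 0:
  z=0: x=0, y=0, z=0, w=0, u=1, v=1
  z=1: x=0, y=0, z=1, w=0, u=1, v=0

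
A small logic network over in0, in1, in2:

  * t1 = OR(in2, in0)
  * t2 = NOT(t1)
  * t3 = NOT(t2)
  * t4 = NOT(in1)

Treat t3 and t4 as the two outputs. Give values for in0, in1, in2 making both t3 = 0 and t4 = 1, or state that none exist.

in0=0, in1=0, in2=0

Check with in0=0, in1=0, in2=0:
t1 = OR(in2, in0) = OR(0, 0) = 0
t2 = NOT(t1) = NOT 0 = 1
t3 = NOT(t2) = NOT 1 = 0
t4 = NOT(in1) = NOT 0 = 1
So t3 = 0 and t4 = 1.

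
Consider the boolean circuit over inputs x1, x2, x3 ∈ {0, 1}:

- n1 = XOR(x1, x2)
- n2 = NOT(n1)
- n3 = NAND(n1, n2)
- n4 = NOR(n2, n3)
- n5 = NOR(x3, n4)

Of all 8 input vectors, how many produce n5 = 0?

4

n5 = NOR(x3, n4) must be 0, so at least one of x3, n4 is 1.
Enumerating the 8 input combinations, 4 give n5 = 0 and 4 give n5 = 1.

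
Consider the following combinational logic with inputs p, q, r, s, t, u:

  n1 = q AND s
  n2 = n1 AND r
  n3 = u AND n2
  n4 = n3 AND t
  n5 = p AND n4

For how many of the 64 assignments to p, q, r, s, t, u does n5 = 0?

63

n5 = p AND n4 must be 0, so at least one of p, n4 is 0.
Enumerating the 64 input combinations, 63 give n5 = 0 and 1 give n5 = 1.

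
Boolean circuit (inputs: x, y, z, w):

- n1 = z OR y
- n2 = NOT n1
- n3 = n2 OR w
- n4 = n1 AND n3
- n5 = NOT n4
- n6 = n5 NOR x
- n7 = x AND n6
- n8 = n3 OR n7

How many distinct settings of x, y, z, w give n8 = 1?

n8 = n3 OR n7 must be 1, so at least one of n3, n7 is 1.
Enumerating the 16 input combinations, 10 give n8 = 1 and 6 give n8 = 0.

10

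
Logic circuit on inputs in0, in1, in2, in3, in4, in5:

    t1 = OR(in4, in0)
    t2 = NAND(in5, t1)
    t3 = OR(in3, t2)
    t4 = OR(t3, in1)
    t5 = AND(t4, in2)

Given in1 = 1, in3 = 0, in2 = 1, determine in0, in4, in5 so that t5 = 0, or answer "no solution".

With in1 = 1, in3 = 0, in2 = 1 fixed, none of the 8 settings of in0, in4, in5 give t5 = 0.
For example, with in0=1, in4=0, in5=1:
t1 = OR(in4, in0) = OR(0, 1) = 1
t2 = NAND(in5, t1) = NAND(1, 1) = 0
t3 = OR(in3, t2) = OR(0, 0) = 0
t4 = OR(t3, in1) = OR(0, 1) = 1
t5 = AND(t4, in2) = AND(1, 1) = 1
giving t5 = 1 ≠ 0.

no solution exists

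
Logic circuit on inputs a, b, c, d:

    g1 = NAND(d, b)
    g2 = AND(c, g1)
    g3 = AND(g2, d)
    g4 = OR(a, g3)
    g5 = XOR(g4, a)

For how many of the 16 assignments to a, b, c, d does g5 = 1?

g5 = XOR(g4, a) must be 1, so g4 and a differ.
Satisfying assignments:
  a=0, b=0, c=1, d=1

1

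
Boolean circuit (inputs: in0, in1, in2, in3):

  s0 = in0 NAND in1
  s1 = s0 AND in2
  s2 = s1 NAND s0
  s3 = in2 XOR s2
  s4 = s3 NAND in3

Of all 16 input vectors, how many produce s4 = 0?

s4 = s3 NAND in3 must be 0, so both s3 = 1 and in3 = 1.
s3 = in2 XOR s2 must be 1, so in2 and s2 differ.
Enumerating the 16 input combinations, 7 give s4 = 0 and 9 give s4 = 1.

7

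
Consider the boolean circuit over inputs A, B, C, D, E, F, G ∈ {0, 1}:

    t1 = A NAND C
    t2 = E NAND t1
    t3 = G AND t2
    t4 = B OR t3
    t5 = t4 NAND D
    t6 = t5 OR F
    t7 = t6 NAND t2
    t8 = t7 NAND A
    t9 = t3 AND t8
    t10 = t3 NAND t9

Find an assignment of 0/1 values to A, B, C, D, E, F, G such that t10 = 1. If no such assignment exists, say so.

A=0, B=0, C=0, D=1, E=1, F=0, G=0

Check with A=0, B=0, C=0, D=1, E=1, F=0, G=0:
t1 = A NAND C = 0 NAND 0 = 1
t2 = E NAND t1 = 1 NAND 1 = 0
t3 = G AND t2 = 0 AND 0 = 0
t4 = B OR t3 = 0 OR 0 = 0
t5 = t4 NAND D = 0 NAND 1 = 1
t6 = t5 OR F = 1 OR 0 = 1
t7 = t6 NAND t2 = 1 NAND 0 = 1
t8 = t7 NAND A = 1 NAND 0 = 1
t9 = t3 AND t8 = 0 AND 1 = 0
t10 = t3 NAND t9 = 0 NAND 0 = 1
So t10 = 1 as required.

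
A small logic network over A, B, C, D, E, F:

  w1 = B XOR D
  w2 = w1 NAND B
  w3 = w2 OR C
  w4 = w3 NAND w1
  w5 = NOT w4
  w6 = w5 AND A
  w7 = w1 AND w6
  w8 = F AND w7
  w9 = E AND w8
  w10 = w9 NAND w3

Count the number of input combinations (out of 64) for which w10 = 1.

61

w10 = w9 NAND w3 must be 1, so at least one of w9, w3 is 0.
Enumerating the 64 input combinations, 61 give w10 = 1 and 3 give w10 = 0.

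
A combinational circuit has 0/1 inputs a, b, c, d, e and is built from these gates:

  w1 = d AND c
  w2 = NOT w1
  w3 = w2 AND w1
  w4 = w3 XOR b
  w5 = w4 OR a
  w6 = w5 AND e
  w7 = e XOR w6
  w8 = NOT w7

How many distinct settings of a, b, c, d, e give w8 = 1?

28

w8 = NOT w7 must be 1, so w7 = 0.
w7 = e XOR w6 must be 0, so e and w6 are equal.
Enumerating the 32 input combinations, 28 give w8 = 1 and 4 give w8 = 0.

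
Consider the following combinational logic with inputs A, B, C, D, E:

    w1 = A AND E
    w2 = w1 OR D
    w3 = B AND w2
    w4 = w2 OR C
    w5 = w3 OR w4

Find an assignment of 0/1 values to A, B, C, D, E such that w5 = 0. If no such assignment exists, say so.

Check with A=1, B=1, C=0, D=0, E=0:
w1 = A AND E = 1 AND 0 = 0
w2 = w1 OR D = 0 OR 0 = 0
w3 = B AND w2 = 1 AND 0 = 0
w4 = w2 OR C = 0 OR 0 = 0
w5 = w3 OR w4 = 0 OR 0 = 0
So w5 = 0 as required.

A=1, B=1, C=0, D=0, E=0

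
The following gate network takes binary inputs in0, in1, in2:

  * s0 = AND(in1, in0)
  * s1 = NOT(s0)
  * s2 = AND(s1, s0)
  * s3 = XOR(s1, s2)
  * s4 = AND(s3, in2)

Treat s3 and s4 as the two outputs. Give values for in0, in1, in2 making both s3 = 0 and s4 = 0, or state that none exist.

in0=1, in1=1, in2=0

Check with in0=1, in1=1, in2=0:
s0 = AND(in1, in0) = AND(1, 1) = 1
s1 = NOT(s0) = NOT 1 = 0
s2 = AND(s1, s0) = AND(0, 1) = 0
s3 = XOR(s1, s2) = XOR(0, 0) = 0
s4 = AND(s3, in2) = AND(0, 0) = 0
So s3 = 0 and s4 = 0.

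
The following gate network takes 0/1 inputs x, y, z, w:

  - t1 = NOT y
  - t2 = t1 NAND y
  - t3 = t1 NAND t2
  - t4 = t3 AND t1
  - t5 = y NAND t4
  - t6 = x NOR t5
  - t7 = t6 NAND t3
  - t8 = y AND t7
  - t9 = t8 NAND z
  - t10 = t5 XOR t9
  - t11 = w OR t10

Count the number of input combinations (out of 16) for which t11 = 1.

t11 = w OR t10 must be 1, so at least one of w, t10 is 1.
Enumerating the 16 input combinations, 10 give t11 = 1 and 6 give t11 = 0.

10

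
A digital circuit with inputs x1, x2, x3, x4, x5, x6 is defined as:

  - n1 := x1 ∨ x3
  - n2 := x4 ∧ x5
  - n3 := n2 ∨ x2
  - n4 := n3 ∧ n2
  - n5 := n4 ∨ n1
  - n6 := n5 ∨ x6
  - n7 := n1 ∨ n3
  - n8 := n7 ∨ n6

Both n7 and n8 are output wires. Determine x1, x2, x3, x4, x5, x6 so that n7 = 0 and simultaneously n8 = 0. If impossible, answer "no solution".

x1=0, x2=0, x3=0, x4=0, x5=0, x6=0

Check with x1=0, x2=0, x3=0, x4=0, x5=0, x6=0:
n1 = x1 ∨ x3 = 0 ∨ 0 = 0
n2 = x4 ∧ x5 = 0 ∧ 0 = 0
n3 = n2 ∨ x2 = 0 ∨ 0 = 0
n4 = n3 ∧ n2 = 0 ∧ 0 = 0
n5 = n4 ∨ n1 = 0 ∨ 0 = 0
n6 = n5 ∨ x6 = 0 ∨ 0 = 0
n7 = n1 ∨ n3 = 0 ∨ 0 = 0
n8 = n7 ∨ n6 = 0 ∨ 0 = 0
So n7 = 0 and n8 = 0.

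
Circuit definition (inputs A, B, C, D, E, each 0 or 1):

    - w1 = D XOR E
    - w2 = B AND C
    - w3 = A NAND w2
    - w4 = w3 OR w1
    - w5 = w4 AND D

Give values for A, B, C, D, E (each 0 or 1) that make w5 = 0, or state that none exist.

A=1 B=0 C=0 D=0 E=1

w5 = w4 AND D must be 0, so at least one of w4, D is 0.
Check with A=1 B=0 C=0 D=0 E=1:
w1 = D XOR E = 0 XOR 1 = 1
w2 = B AND C = 0 AND 0 = 0
w3 = A NAND w2 = 1 NAND 0 = 1
w4 = w3 OR w1 = 1 OR 1 = 1
w5 = w4 AND D = 1 AND 0 = 0
So w5 = 0 as required.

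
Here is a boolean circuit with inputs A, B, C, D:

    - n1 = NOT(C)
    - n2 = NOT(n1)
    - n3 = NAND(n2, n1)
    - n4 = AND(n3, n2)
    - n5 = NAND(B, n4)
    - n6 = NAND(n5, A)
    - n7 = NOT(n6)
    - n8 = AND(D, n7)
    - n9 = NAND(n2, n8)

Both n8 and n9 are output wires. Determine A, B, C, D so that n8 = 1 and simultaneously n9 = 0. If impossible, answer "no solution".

Check with A=1 B=0 C=1 D=1:
n1 = NOT(C) = NOT 1 = 0
n2 = NOT(n1) = NOT 0 = 1
n3 = NAND(n2, n1) = NAND(1, 0) = 1
n4 = AND(n3, n2) = AND(1, 1) = 1
n5 = NAND(B, n4) = NAND(0, 1) = 1
n6 = NAND(n5, A) = NAND(1, 1) = 0
n7 = NOT(n6) = NOT 0 = 1
n8 = AND(D, n7) = AND(1, 1) = 1
n9 = NAND(n2, n8) = NAND(1, 1) = 0
So n8 = 1 and n9 = 0.

A=1 B=0 C=1 D=1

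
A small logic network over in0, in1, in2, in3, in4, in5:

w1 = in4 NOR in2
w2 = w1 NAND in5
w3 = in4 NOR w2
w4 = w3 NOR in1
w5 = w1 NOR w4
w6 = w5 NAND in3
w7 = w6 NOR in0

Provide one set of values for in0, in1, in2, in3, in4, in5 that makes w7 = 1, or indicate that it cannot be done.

w7 = w6 NOR in0 must be 1, so both w6 = 0 and in0 = 0.
Check with in0=0 in1=1 in2=1 in3=1 in4=0 in5=0:
w1 = in4 NOR in2 = 0 NOR 1 = 0
w2 = w1 NAND in5 = 0 NAND 0 = 1
w3 = in4 NOR w2 = 0 NOR 1 = 0
w4 = w3 NOR in1 = 0 NOR 1 = 0
w5 = w1 NOR w4 = 0 NOR 0 = 1
w6 = w5 NAND in3 = 1 NAND 1 = 0
w7 = w6 NOR in0 = 0 NOR 0 = 1
So w7 = 1 as required.

in0=0 in1=1 in2=1 in3=1 in4=0 in5=0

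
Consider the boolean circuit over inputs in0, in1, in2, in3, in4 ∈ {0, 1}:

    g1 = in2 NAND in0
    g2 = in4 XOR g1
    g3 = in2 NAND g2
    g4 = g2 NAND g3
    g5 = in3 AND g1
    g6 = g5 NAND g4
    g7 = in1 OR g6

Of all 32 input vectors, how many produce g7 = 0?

g7 = in1 OR g6 must be 0, so both in1 = 0 and g6 = 0.
g6 = g5 NAND g4 must be 0, so both g5 = 1 and g4 = 1.
g5 = in3 AND g1 must be 1, so both in3 = 1 and g1 = 1.
Satisfying assignments:
  in0=0, in1=0, in2=0, in3=1, in4=1
  in0=0, in1=0, in2=1, in3=1, in4=0
  in0=0, in1=0, in2=1, in3=1, in4=1
  in0=1, in1=0, in2=0, in3=1, in4=1

4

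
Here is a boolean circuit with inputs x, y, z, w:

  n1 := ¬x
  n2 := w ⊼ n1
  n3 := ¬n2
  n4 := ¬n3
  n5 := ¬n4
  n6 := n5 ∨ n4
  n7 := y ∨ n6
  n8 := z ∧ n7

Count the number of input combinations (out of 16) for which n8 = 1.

8

n8 = z ∧ n7 must be 1, so both z = 1 and n7 = 1.
Enumerating the 16 input combinations, 8 give n8 = 1 and 8 give n8 = 0.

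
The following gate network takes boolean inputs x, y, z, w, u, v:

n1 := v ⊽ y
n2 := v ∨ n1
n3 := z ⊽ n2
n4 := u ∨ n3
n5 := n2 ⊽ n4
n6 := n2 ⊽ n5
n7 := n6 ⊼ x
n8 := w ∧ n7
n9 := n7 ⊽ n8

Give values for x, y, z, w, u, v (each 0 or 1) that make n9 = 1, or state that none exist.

x=1, y=1, z=0, w=1, u=1, v=0

Check with x=1, y=1, z=0, w=1, u=1, v=0:
n1 = v ⊽ y = 0 ⊽ 1 = 0
n2 = v ∨ n1 = 0 ∨ 0 = 0
n3 = z ⊽ n2 = 0 ⊽ 0 = 1
n4 = u ∨ n3 = 1 ∨ 1 = 1
n5 = n2 ⊽ n4 = 0 ⊽ 1 = 0
n6 = n2 ⊽ n5 = 0 ⊽ 0 = 1
n7 = n6 ⊼ x = 1 ⊼ 1 = 0
n8 = w ∧ n7 = 1 ∧ 0 = 0
n9 = n7 ⊽ n8 = 0 ⊽ 0 = 1
So n9 = 1 as required.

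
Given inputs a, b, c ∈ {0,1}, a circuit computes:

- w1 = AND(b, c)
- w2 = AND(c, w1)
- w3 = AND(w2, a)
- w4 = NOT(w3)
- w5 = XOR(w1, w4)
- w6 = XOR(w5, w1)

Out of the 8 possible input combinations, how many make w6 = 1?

7

w6 = XOR(w5, w1) must be 1, so w5 and w1 differ.
Enumerating the 8 input combinations, 7 give w6 = 1 and 1 give w6 = 0.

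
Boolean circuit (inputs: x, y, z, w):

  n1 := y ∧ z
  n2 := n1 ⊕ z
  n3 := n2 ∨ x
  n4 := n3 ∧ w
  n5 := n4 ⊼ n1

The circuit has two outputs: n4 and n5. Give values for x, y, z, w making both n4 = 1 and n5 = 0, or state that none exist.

Check with x=1, y=1, z=1, w=1:
n1 = y ∧ z = 1 ∧ 1 = 1
n2 = n1 ⊕ z = 1 ⊕ 1 = 0
n3 = n2 ∨ x = 0 ∨ 1 = 1
n4 = n3 ∧ w = 1 ∧ 1 = 1
n5 = n4 ⊼ n1 = 1 ⊼ 1 = 0
So n4 = 1 and n5 = 0.

x=1, y=1, z=1, w=1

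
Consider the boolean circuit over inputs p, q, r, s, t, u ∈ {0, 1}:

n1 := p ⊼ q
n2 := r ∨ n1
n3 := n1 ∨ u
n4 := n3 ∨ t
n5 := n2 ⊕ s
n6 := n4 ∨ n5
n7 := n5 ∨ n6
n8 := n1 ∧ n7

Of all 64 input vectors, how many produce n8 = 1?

48

n8 = n1 ∧ n7 must be 1, so both n1 = 1 and n7 = 1.
n1 = p ⊼ q must be 1, so at least one of p, q is 0.
Enumerating the 64 input combinations, 48 give n8 = 1 and 16 give n8 = 0.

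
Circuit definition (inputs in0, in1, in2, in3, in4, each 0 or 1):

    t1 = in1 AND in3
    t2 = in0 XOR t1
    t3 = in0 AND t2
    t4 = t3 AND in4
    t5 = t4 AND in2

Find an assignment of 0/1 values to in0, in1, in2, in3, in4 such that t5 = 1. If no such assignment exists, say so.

Check with in0=1, in1=0, in2=1, in3=0, in4=1:
t1 = in1 AND in3 = 0 AND 0 = 0
t2 = in0 XOR t1 = 1 XOR 0 = 1
t3 = in0 AND t2 = 1 AND 1 = 1
t4 = t3 AND in4 = 1 AND 1 = 1
t5 = t4 AND in2 = 1 AND 1 = 1
So t5 = 1 as required.

in0=1, in1=0, in2=1, in3=0, in4=1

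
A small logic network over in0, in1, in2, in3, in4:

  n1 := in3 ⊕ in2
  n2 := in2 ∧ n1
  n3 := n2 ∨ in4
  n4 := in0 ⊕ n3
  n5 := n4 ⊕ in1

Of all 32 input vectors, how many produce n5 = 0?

16

n5 = n4 ⊕ in1 must be 0, so n4 and in1 are equal.
Enumerating the 32 input combinations, 16 give n5 = 0 and 16 give n5 = 1.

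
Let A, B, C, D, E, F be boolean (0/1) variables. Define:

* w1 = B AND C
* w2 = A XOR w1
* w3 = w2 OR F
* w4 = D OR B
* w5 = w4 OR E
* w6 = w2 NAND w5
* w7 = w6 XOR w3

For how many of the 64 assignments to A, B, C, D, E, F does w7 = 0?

w7 = w6 XOR w3 must be 0, so w6 and w3 are equal.
Enumerating the 64 input combinations, 20 give w7 = 0 and 44 give w7 = 1.

20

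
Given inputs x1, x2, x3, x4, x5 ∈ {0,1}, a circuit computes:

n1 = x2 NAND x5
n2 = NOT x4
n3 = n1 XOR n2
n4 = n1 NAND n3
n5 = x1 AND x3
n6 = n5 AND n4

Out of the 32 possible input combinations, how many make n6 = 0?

n6 = n5 AND n4 must be 0, so at least one of n5, n4 is 0.
Enumerating the 32 input combinations, 27 give n6 = 0 and 5 give n6 = 1.

27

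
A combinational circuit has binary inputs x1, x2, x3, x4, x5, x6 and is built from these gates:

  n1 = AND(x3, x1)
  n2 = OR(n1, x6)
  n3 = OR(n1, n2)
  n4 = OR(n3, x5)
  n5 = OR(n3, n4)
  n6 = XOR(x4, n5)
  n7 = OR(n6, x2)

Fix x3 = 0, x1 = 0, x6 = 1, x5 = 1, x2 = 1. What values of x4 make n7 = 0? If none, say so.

no solution exists

With x3 = 0, x1 = 0, x6 = 1, x5 = 1, x2 = 1 fixed, none of the 2 settings of x4 give n7 = 0.
For example, with x4=1:
n1 = AND(x3, x1) = AND(0, 0) = 0
n2 = OR(n1, x6) = OR(0, 1) = 1
n3 = OR(n1, n2) = OR(0, 1) = 1
n4 = OR(n3, x5) = OR(1, 1) = 1
n5 = OR(n3, n4) = OR(1, 1) = 1
n6 = XOR(x4, n5) = XOR(1, 1) = 0
n7 = OR(n6, x2) = OR(0, 1) = 1
giving n7 = 1 ≠ 0.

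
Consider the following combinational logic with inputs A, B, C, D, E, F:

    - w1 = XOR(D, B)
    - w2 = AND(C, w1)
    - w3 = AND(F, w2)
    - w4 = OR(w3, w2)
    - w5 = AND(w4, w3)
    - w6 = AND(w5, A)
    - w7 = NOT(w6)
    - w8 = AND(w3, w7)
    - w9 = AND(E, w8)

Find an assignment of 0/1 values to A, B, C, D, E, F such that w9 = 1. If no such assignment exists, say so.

Check with A=0 B=0 C=1 D=1 E=1 F=1:
w1 = XOR(D, B) = XOR(1, 0) = 1
w2 = AND(C, w1) = AND(1, 1) = 1
w3 = AND(F, w2) = AND(1, 1) = 1
w4 = OR(w3, w2) = OR(1, 1) = 1
w5 = AND(w4, w3) = AND(1, 1) = 1
w6 = AND(w5, A) = AND(1, 0) = 0
w7 = NOT(w6) = NOT 0 = 1
w8 = AND(w3, w7) = AND(1, 1) = 1
w9 = AND(E, w8) = AND(1, 1) = 1
So w9 = 1 as required.

A=0 B=0 C=1 D=1 E=1 F=1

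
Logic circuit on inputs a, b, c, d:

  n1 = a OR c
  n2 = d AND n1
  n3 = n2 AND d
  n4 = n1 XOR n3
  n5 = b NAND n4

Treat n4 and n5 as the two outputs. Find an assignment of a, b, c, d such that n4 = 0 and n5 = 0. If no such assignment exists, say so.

no solution exists

Across all 16 input combinations, none give both n4 = 0 and n5 = 0.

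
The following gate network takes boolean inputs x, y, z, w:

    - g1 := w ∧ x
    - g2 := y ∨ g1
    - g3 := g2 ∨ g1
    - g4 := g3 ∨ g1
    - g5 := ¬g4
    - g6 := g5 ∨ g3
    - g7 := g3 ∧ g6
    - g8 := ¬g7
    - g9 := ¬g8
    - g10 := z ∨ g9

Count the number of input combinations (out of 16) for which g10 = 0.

g10 = z ∨ g9 must be 0, so both z = 0 and g9 = 0.
g9 = ¬g8 must be 0, so g8 = 1.
g8 = ¬g7 must be 1, so g7 = 0.
Satisfying assignments:
  x=0, y=0, z=0, w=0
  x=0, y=0, z=0, w=1
  x=1, y=0, z=0, w=0

3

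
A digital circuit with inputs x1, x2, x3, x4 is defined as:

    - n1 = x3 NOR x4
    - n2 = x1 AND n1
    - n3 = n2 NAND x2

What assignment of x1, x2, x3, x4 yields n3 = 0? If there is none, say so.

n3 = n2 NAND x2 must be 0, so both n2 = 1 and x2 = 1.
n2 = x1 AND n1 must be 1, so both x1 = 1 and n1 = 1.
n1 = x3 NOR x4 must be 1, so both x3 = 0 and x4 = 0.
Check with x1=1 x2=1 x3=0 x4=0:
n1 = x3 NOR x4 = 0 NOR 0 = 1
n2 = x1 AND n1 = 1 AND 1 = 1
n3 = n2 NAND x2 = 1 NAND 1 = 0
So n3 = 0 as required.

x1=1 x2=1 x3=0 x4=0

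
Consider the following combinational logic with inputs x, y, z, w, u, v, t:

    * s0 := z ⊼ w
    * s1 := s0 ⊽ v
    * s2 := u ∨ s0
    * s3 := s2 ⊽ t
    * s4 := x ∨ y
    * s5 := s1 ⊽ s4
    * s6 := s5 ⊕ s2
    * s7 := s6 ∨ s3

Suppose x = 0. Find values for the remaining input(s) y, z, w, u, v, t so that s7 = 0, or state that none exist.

y=0, z=1, w=1, u=0, v=0, t=1

s7 = s6 ∨ s3 must be 0, so both s6 = 0 and s3 = 0.
s6 = s5 ⊕ s2 must be 0, so s5 and s2 are equal.
Check with x = 0 and y=0, z=1, w=1, u=0, v=0, t=1:
s0 = z ⊼ w = 1 ⊼ 1 = 0
s1 = s0 ⊽ v = 0 ⊽ 0 = 1
s2 = u ∨ s0 = 0 ∨ 0 = 0
s3 = s2 ⊽ t = 0 ⊽ 1 = 0
s4 = x ∨ y = 0 ∨ 0 = 0
s5 = s1 ⊽ s4 = 1 ⊽ 0 = 0
s6 = s5 ⊕ s2 = 0 ⊕ 0 = 0
s7 = s6 ∨ s3 = 0 ∨ 0 = 0
So s7 = 0.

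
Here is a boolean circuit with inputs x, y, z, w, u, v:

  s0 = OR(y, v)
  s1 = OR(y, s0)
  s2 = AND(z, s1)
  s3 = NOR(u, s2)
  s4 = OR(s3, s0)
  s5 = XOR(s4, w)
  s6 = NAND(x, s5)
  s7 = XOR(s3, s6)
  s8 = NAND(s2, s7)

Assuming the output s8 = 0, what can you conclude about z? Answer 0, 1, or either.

1

s8 = NAND(s2, s7) must be 0, so both s2 = 1 and s7 = 1.
Every assignment with s8 = 0 has z = 1; there are 18 such assignment(s).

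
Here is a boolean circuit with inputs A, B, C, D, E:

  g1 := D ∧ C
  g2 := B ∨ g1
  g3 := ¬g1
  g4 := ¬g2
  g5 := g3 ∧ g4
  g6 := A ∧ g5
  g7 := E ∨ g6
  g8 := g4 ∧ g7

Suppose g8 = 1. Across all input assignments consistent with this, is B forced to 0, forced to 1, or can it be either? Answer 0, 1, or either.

g8 = g4 ∧ g7 must be 1, so both g4 = 1 and g7 = 1.
g4 = ¬g2 must be 1, so g2 = 0.
Every assignment with g8 = 1 has B = 0; there are 9 such assignment(s).

0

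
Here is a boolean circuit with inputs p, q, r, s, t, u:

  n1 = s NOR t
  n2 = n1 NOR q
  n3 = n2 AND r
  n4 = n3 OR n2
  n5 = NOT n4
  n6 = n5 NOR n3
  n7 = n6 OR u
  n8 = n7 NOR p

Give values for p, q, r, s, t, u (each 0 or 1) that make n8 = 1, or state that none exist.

Check with p=0 q=0 r=1 s=1 t=0 u=0:
n1 = s NOR t = 1 NOR 0 = 0
n2 = n1 NOR q = 0 NOR 0 = 1
n3 = n2 AND r = 1 AND 1 = 1
n4 = n3 OR n2 = 1 OR 1 = 1
n5 = NOT n4 = NOT 1 = 0
n6 = n5 NOR n3 = 0 NOR 1 = 0
n7 = n6 OR u = 0 OR 0 = 0
n8 = n7 NOR p = 0 NOR 0 = 1
So n8 = 1 as required.

p=0 q=0 r=1 s=1 t=0 u=0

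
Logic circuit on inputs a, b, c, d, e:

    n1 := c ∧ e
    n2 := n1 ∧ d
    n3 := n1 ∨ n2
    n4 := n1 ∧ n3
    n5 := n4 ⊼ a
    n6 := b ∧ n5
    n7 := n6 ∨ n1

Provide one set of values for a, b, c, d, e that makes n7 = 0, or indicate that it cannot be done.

a=0, b=0, c=0, d=0, e=1

n7 = n6 ∨ n1 must be 0, so both n6 = 0 and n1 = 0.
n6 = b ∧ n5 must be 0, so at least one of b, n5 is 0.
n1 = c ∧ e must be 0, so at least one of c, e is 0.
Check with a=0, b=0, c=0, d=0, e=1:
n1 = c ∧ e = 0 ∧ 1 = 0
n2 = n1 ∧ d = 0 ∧ 0 = 0
n3 = n1 ∨ n2 = 0 ∨ 0 = 0
n4 = n1 ∧ n3 = 0 ∧ 0 = 0
n5 = n4 ⊼ a = 0 ⊼ 0 = 1
n6 = b ∧ n5 = 0 ∧ 1 = 0
n7 = n6 ∨ n1 = 0 ∨ 0 = 0
So n7 = 0 as required.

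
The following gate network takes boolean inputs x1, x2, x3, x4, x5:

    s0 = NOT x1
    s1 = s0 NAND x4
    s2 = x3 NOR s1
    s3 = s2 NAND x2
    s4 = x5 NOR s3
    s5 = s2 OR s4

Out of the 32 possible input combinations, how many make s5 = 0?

28

s5 = s2 OR s4 must be 0, so both s2 = 0 and s4 = 0.
Enumerating the 32 input combinations, 28 give s5 = 0 and 4 give s5 = 1.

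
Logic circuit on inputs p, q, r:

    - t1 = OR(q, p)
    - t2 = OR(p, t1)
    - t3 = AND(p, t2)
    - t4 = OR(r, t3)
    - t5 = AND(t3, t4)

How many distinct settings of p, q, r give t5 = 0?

t5 = AND(t3, t4) must be 0, so at least one of t3, t4 is 0.
Satisfying assignments:
  p=0, q=0, r=0
  p=0, q=0, r=1
  p=0, q=1, r=0
  p=0, q=1, r=1

4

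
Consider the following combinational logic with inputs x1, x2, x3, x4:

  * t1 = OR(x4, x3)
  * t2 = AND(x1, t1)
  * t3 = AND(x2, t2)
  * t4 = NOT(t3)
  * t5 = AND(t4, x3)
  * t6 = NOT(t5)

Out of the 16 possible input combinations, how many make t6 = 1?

10

t6 = NOT(t5) must be 1, so t5 = 0.
t5 = AND(t4, x3) must be 0, so at least one of t4, x3 is 0.
Enumerating the 16 input combinations, 10 give t6 = 1 and 6 give t6 = 0.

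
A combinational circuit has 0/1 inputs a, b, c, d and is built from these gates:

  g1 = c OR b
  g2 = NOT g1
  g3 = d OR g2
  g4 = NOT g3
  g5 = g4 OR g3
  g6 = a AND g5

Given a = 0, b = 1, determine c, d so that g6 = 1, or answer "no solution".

no solution exists

With a = 0, b = 1 fixed, none of the 4 settings of c, d give g6 = 1.
For example, with c=0, d=1:
g1 = c OR b = 0 OR 1 = 1
g2 = NOT g1 = NOT 1 = 0
g3 = d OR g2 = 1 OR 0 = 1
g4 = NOT g3 = NOT 1 = 0
g5 = g4 OR g3 = 0 OR 1 = 1
g6 = a AND g5 = 0 AND 1 = 0
giving g6 = 0 ≠ 1.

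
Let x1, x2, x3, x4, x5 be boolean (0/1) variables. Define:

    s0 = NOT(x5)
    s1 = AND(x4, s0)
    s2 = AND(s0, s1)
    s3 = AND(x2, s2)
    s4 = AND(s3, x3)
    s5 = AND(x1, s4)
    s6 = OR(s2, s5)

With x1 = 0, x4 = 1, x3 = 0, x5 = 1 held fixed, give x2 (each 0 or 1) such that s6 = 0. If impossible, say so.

Check with x1 = 0, x4 = 1, x3 = 0, x5 = 1 and x2=1:
s0 = NOT(x5) = NOT 1 = 0
s1 = AND(x4, s0) = AND(1, 0) = 0
s2 = AND(s0, s1) = AND(0, 0) = 0
s3 = AND(x2, s2) = AND(1, 0) = 0
s4 = AND(s3, x3) = AND(0, 0) = 0
s5 = AND(x1, s4) = AND(0, 0) = 0
s6 = OR(s2, s5) = OR(0, 0) = 0
So s6 = 0.

x2=1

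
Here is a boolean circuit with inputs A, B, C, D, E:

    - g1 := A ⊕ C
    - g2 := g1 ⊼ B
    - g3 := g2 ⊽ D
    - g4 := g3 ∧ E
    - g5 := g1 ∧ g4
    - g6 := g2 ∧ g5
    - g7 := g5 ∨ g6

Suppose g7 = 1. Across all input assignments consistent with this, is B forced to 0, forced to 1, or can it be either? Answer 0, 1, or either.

g7 = g5 ∨ g6 must be 1, so at least one of g5, g6 is 1.
Every assignment with g7 = 1 has B = 1; there are 2 such assignment(s).
  A=0, B=1, C=1, D=0, E=1
  A=1, B=1, C=0, D=0, E=1

1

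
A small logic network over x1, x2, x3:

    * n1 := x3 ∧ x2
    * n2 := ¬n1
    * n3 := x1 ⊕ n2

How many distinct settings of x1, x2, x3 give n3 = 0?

4

n3 = x1 ⊕ n2 must be 0, so x1 and n2 are equal.
Enumerating the 8 input combinations, 4 give n3 = 0 and 4 give n3 = 1.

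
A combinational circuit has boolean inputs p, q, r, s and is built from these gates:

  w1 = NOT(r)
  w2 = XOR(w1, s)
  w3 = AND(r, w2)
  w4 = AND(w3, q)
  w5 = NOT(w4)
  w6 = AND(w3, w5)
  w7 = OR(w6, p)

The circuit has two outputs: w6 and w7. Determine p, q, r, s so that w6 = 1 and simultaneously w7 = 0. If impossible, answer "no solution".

no solution exists

Across all 16 input combinations, none give both w6 = 1 and w7 = 0.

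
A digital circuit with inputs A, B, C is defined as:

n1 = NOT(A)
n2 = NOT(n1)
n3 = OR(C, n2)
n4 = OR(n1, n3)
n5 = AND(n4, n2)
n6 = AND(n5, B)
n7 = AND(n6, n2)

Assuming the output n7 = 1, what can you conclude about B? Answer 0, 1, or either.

1

n7 = AND(n6, n2) must be 1, so both n6 = 1 and n2 = 1.
n6 = AND(n5, B) must be 1, so both n5 = 1 and B = 1.
Every assignment with n7 = 1 has B = 1; there are 2 such assignment(s).
  A=1, B=1, C=0
  A=1, B=1, C=1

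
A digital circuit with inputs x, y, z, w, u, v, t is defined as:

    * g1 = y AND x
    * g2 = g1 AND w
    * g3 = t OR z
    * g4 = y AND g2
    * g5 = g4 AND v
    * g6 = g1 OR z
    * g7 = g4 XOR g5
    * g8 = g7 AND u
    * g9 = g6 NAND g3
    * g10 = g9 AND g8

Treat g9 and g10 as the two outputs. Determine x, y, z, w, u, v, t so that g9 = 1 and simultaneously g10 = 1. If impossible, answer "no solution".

Check with x=1 y=1 z=0 w=1 u=1 v=0 t=0:
g1 = y AND x = 1 AND 1 = 1
g2 = g1 AND w = 1 AND 1 = 1
g3 = t OR z = 0 OR 0 = 0
g4 = y AND g2 = 1 AND 1 = 1
g5 = g4 AND v = 1 AND 0 = 0
g6 = g1 OR z = 1 OR 0 = 1
g7 = g4 XOR g5 = 1 XOR 0 = 1
g8 = g7 AND u = 1 AND 1 = 1
g9 = g6 NAND g3 = 1 NAND 0 = 1
g10 = g9 AND g8 = 1 AND 1 = 1
So g9 = 1 and g10 = 1.

x=1 y=1 z=0 w=1 u=1 v=0 t=0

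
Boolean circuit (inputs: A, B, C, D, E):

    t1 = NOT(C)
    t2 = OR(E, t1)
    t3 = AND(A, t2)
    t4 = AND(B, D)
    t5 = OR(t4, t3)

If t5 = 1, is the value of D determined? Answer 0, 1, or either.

Both values of D occur among assignments with t5 = 1:
  D=0: A=1, B=0, C=0, D=0, E=0
  D=1: A=0, B=1, C=0, D=1, E=0

either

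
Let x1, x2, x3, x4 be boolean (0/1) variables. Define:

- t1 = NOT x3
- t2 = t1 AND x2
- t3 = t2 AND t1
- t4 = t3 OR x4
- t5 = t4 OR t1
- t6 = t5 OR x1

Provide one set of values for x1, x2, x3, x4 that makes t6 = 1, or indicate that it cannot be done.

x1=1, x2=1, x3=0, x4=1

Check with x1=1, x2=1, x3=0, x4=1:
t1 = NOT x3 = NOT 0 = 1
t2 = t1 AND x2 = 1 AND 1 = 1
t3 = t2 AND t1 = 1 AND 1 = 1
t4 = t3 OR x4 = 1 OR 1 = 1
t5 = t4 OR t1 = 1 OR 1 = 1
t6 = t5 OR x1 = 1 OR 1 = 1
So t6 = 1 as required.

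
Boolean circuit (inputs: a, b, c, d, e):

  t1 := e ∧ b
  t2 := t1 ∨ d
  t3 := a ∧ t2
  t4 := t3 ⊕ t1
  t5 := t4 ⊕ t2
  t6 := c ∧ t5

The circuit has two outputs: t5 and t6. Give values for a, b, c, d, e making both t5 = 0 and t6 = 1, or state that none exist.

Across all 32 input combinations, none give both t5 = 0 and t6 = 1.

no solution exists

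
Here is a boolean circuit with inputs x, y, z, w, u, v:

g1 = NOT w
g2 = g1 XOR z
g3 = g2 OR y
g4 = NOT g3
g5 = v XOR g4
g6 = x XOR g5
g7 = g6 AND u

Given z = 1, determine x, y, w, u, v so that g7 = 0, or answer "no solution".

Check with z = 1 and x=1, y=1, w=0, u=0, v=0:
g1 = NOT w = NOT 0 = 1
g2 = g1 XOR z = 1 XOR 1 = 0
g3 = g2 OR y = 0 OR 1 = 1
g4 = NOT g3 = NOT 1 = 0
g5 = v XOR g4 = 0 XOR 0 = 0
g6 = x XOR g5 = 1 XOR 0 = 1
g7 = g6 AND u = 1 AND 0 = 0
So g7 = 0.

x=1, y=1, w=0, u=0, v=0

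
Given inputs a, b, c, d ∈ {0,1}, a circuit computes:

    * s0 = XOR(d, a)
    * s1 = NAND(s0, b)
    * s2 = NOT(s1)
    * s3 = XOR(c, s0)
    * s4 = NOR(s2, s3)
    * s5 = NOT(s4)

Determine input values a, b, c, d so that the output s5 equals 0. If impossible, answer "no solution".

s5 = NOT(s4) must be 0, so s4 = 1.
s4 = NOR(s2, s3) must be 1, so both s2 = 0 and s3 = 0.
Check with a=1, b=0, c=1, d=0:
s0 = XOR(d, a) = XOR(0, 1) = 1
s1 = NAND(s0, b) = NAND(1, 0) = 1
s2 = NOT(s1) = NOT 1 = 0
s3 = XOR(c, s0) = XOR(1, 1) = 0
s4 = NOR(s2, s3) = NOR(0, 0) = 1
s5 = NOT(s4) = NOT 1 = 0
So s5 = 0 as required.

a=1, b=0, c=1, d=0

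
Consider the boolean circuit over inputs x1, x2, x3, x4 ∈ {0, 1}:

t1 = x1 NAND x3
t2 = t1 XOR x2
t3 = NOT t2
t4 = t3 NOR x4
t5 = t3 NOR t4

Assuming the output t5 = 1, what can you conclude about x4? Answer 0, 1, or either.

1

t5 = t3 NOR t4 must be 1, so both t3 = 0 and t4 = 0.
Every assignment with t5 = 1 has x4 = 1; there are 4 such assignment(s).
  x1=0, x2=0, x3=0, x4=1
  x1=0, x2=0, x3=1, x4=1
  x1=1, x2=0, x3=0, x4=1
  x1=1, x2=1, x3=1, x4=1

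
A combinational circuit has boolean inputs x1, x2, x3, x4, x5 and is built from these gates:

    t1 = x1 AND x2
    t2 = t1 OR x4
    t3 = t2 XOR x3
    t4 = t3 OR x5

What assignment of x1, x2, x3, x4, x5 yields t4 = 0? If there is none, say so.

x1=1, x2=1, x3=1, x4=1, x5=0

t4 = t3 OR x5 must be 0, so both t3 = 0 and x5 = 0.
t3 = t2 XOR x3 must be 0, so t2 and x3 are equal.
Check with x1=1, x2=1, x3=1, x4=1, x5=0:
t1 = x1 AND x2 = 1 AND 1 = 1
t2 = t1 OR x4 = 1 OR 1 = 1
t3 = t2 XOR x3 = 1 XOR 1 = 0
t4 = t3 OR x5 = 0 OR 0 = 0
So t4 = 0 as required.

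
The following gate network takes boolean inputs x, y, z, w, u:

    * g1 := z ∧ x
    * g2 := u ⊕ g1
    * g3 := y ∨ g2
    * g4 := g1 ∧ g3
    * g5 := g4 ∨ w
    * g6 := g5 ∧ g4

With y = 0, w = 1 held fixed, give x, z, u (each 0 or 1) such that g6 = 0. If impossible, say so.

x=0, z=0, u=0

Check with y = 0, w = 1 and x=0, z=0, u=0:
g1 = z ∧ x = 0 ∧ 0 = 0
g2 = u ⊕ g1 = 0 ⊕ 0 = 0
g3 = y ∨ g2 = 0 ∨ 0 = 0
g4 = g1 ∧ g3 = 0 ∧ 0 = 0
g5 = g4 ∨ w = 0 ∨ 1 = 1
g6 = g5 ∧ g4 = 1 ∧ 0 = 0
So g6 = 0.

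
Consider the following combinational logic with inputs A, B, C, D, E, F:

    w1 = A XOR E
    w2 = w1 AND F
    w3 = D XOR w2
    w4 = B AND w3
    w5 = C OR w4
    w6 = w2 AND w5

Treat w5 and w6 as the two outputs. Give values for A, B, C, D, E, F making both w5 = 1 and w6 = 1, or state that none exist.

A=1, B=1, C=1, D=0, E=0, F=1

Check with A=1, B=1, C=1, D=0, E=0, F=1:
w1 = A XOR E = 1 XOR 0 = 1
w2 = w1 AND F = 1 AND 1 = 1
w3 = D XOR w2 = 0 XOR 1 = 1
w4 = B AND w3 = 1 AND 1 = 1
w5 = C OR w4 = 1 OR 1 = 1
w6 = w2 AND w5 = 1 AND 1 = 1
So w5 = 1 and w6 = 1.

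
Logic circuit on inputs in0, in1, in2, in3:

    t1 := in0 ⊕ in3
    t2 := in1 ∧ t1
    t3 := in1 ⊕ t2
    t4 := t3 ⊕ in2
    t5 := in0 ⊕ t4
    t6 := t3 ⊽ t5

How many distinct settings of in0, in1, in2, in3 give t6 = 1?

6

t6 = t3 ⊽ t5 must be 1, so both t3 = 0 and t5 = 0.
t3 = in1 ⊕ t2 must be 0, so in1 and t2 are equal.
t5 = in0 ⊕ t4 must be 0, so in0 and t4 are equal.
Satisfying assignments:
  in0=0, in1=0, in2=0, in3=0
  in0=0, in1=0, in2=0, in3=1
  in0=0, in1=1, in2=0, in3=1
  in0=1, in1=0, in2=1, in3=0
  in0=1, in1=0, in2=1, in3=1
  in0=1, in1=1, in2=1, in3=0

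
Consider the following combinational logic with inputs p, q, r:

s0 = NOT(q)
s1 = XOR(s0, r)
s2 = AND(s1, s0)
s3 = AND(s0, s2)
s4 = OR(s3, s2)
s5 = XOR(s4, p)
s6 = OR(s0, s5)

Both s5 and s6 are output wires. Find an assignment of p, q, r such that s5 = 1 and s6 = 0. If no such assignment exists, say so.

Across all 8 input combinations, none give both s5 = 1 and s6 = 0.

no solution exists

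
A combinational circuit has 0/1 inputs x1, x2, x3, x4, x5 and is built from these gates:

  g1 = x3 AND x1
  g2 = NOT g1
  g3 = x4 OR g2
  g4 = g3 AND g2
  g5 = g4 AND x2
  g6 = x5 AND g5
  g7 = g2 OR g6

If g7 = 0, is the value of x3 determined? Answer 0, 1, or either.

g7 = g2 OR g6 must be 0, so both g2 = 0 and g6 = 0.
g2 = NOT g1 must be 0, so g1 = 1.
Every assignment with g7 = 0 has x3 = 1; there are 8 such assignment(s).

1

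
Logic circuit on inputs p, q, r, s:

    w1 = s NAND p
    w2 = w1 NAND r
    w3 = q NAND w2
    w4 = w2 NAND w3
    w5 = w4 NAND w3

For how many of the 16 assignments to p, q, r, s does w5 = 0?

w5 = w4 NAND w3 must be 0, so both w4 = 1 and w3 = 1.
w4 = w2 NAND w3 must be 1, so at least one of w2, w3 is 0.
Enumerating the 16 input combinations, 6 give w5 = 0 and 10 give w5 = 1.

6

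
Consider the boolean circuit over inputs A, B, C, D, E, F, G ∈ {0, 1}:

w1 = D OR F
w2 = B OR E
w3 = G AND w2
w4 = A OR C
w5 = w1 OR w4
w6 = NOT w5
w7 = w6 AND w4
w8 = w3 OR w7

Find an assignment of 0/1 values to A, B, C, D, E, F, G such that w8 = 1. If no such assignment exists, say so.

w8 = w3 OR w7 must be 1, so at least one of w3, w7 is 1.
Check with A=0 B=1 C=1 D=1 E=0 F=0 G=1:
w1 = D OR F = 1 OR 0 = 1
w2 = B OR E = 1 OR 0 = 1
w3 = G AND w2 = 1 AND 1 = 1
w4 = A OR C = 0 OR 1 = 1
w5 = w1 OR w4 = 1 OR 1 = 1
w6 = NOT w5 = NOT 1 = 0
w7 = w6 AND w4 = 0 AND 1 = 0
w8 = w3 OR w7 = 1 OR 0 = 1
So w8 = 1 as required.

A=0 B=1 C=1 D=1 E=0 F=0 G=1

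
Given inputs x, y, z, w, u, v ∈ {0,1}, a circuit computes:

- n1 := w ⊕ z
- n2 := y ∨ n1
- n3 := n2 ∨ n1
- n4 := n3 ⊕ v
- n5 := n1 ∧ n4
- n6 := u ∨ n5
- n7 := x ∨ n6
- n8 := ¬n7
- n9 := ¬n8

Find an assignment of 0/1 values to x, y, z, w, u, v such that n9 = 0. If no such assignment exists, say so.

n9 = ¬n8 must be 0, so n8 = 1.
n8 = ¬n7 must be 1, so n7 = 0.
n7 = x ∨ n6 must be 0, so both x = 0 and n6 = 0.
Check with x=0 y=0 z=1 w=0 u=0 v=1:
n1 = w ⊕ z = 0 ⊕ 1 = 1
n2 = y ∨ n1 = 0 ∨ 1 = 1
n3 = n2 ∨ n1 = 1 ∨ 1 = 1
n4 = n3 ⊕ v = 1 ⊕ 1 = 0
n5 = n1 ∧ n4 = 1 ∧ 0 = 0
n6 = u ∨ n5 = 0 ∨ 0 = 0
n7 = x ∨ n6 = 0 ∨ 0 = 0
n8 = ¬n7 = ¬0 = 1
n9 = ¬n8 = ¬1 = 0
So n9 = 0 as required.

x=0 y=0 z=1 w=0 u=0 v=1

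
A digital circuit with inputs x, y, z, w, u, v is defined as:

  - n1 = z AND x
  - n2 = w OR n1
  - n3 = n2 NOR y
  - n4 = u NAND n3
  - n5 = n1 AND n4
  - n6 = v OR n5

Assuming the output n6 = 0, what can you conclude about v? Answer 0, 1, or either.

0

n6 = v OR n5 must be 0, so both v = 0 and n5 = 0.
n5 = n1 AND n4 must be 0, so at least one of n1, n4 is 0.
Every assignment with n6 = 0 has v = 0; there are 24 such assignment(s).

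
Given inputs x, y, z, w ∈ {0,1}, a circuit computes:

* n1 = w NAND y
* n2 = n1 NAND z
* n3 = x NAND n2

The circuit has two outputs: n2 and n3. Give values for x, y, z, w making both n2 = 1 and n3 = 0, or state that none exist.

Check with x=1, y=1, z=0, w=1:
n1 = w NAND y = 1 NAND 1 = 0
n2 = n1 NAND z = 0 NAND 0 = 1
n3 = x NAND n2 = 1 NAND 1 = 0
So n2 = 1 and n3 = 0.

x=1, y=1, z=0, w=1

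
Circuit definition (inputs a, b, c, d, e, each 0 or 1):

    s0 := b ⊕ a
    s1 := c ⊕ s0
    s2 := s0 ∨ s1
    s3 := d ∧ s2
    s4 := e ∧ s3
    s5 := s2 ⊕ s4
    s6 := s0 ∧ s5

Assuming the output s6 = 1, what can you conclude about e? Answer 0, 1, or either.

either

Both values of e occur among assignments with s6 = 1:
  e=0: a=0, b=1, c=0, d=0, e=0
  e=1: a=0, b=1, c=0, d=0, e=1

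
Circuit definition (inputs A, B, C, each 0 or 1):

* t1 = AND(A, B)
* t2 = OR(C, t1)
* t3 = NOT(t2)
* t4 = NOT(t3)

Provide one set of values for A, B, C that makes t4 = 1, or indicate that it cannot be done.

A=0 B=1 C=1

Check with A=0 B=1 C=1:
t1 = AND(A, B) = AND(0, 1) = 0
t2 = OR(C, t1) = OR(1, 0) = 1
t3 = NOT(t2) = NOT 1 = 0
t4 = NOT(t3) = NOT 0 = 1
So t4 = 1 as required.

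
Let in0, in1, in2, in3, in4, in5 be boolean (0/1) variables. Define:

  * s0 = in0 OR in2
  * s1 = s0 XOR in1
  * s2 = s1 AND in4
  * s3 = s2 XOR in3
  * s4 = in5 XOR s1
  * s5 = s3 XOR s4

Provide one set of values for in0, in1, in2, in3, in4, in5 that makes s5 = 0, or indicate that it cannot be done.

in0=0, in1=0, in2=0, in3=1, in4=1, in5=1

Check with in0=0, in1=0, in2=0, in3=1, in4=1, in5=1:
s0 = in0 OR in2 = 0 OR 0 = 0
s1 = s0 XOR in1 = 0 XOR 0 = 0
s2 = s1 AND in4 = 0 AND 1 = 0
s3 = s2 XOR in3 = 0 XOR 1 = 1
s4 = in5 XOR s1 = 1 XOR 0 = 1
s5 = s3 XOR s4 = 1 XOR 1 = 0
So s5 = 0 as required.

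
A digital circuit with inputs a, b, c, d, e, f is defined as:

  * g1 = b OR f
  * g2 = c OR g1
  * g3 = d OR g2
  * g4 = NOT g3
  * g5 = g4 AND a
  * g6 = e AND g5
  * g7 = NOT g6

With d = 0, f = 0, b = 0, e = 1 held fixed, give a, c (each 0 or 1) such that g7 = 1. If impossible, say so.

Check with d = 0, f = 0, b = 0, e = 1 and a=1, c=1:
g1 = b OR f = 0 OR 0 = 0
g2 = c OR g1 = 1 OR 0 = 1
g3 = d OR g2 = 0 OR 1 = 1
g4 = NOT g3 = NOT 1 = 0
g5 = g4 AND a = 0 AND 1 = 0
g6 = e AND g5 = 1 AND 0 = 0
g7 = NOT g6 = NOT 0 = 1
So g7 = 1.

a=1, c=1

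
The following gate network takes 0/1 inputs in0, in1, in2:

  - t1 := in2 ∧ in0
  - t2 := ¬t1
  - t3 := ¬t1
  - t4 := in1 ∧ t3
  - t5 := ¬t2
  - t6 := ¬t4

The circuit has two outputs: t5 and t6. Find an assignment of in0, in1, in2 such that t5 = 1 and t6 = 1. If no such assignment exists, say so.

Check with in0=1, in1=0, in2=1:
t1 = in2 ∧ in0 = 1 ∧ 1 = 1
t2 = ¬t1 = ¬1 = 0
t3 = ¬t1 = ¬1 = 0
t4 = in1 ∧ t3 = 0 ∧ 0 = 0
t5 = ¬t2 = ¬0 = 1
t6 = ¬t4 = ¬0 = 1
So t5 = 1 and t6 = 1.

in0=1, in1=0, in2=1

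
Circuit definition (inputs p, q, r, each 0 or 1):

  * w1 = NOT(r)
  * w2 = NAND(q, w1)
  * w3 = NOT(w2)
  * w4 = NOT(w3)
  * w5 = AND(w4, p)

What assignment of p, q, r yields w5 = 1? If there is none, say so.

w5 = AND(w4, p) must be 1, so both w4 = 1 and p = 1.
w4 = NOT(w3) must be 1, so w3 = 0.
w3 = NOT(w2) must be 0, so w2 = 1.
Check with p=1, q=1, r=1:
w1 = NOT(r) = NOT 1 = 0
w2 = NAND(q, w1) = NAND(1, 0) = 1
w3 = NOT(w2) = NOT 1 = 0
w4 = NOT(w3) = NOT 0 = 1
w5 = AND(w4, p) = AND(1, 1) = 1
So w5 = 1 as required.

p=1, q=1, r=1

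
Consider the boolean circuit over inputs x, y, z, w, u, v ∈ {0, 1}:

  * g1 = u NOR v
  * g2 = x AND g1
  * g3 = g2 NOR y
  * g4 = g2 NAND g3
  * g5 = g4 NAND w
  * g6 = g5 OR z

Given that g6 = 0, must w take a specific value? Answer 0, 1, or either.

1

g6 = g5 OR z must be 0, so both g5 = 0 and z = 0.
g5 = g4 NAND w must be 0, so both g4 = 1 and w = 1.
Every assignment with g6 = 0 has w = 1; there are 16 such assignment(s).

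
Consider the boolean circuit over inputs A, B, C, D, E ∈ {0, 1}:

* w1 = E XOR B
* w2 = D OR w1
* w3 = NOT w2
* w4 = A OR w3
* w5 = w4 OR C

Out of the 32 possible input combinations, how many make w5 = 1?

w5 = w4 OR C must be 1, so at least one of w4, C is 1.
Enumerating the 32 input combinations, 26 give w5 = 1 and 6 give w5 = 0.

26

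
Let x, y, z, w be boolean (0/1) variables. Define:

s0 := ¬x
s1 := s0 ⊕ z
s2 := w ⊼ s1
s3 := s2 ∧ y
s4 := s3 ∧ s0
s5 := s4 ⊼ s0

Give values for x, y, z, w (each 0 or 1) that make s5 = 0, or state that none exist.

x=0, y=1, z=1, w=0

s5 = s4 ⊼ s0 must be 0, so both s4 = 1 and s0 = 1.
Check with x=0, y=1, z=1, w=0:
s0 = ¬x = ¬0 = 1
s1 = s0 ⊕ z = 1 ⊕ 1 = 0
s2 = w ⊼ s1 = 0 ⊼ 0 = 1
s3 = s2 ∧ y = 1 ∧ 1 = 1
s4 = s3 ∧ s0 = 1 ∧ 1 = 1
s5 = s4 ⊼ s0 = 1 ⊼ 1 = 0
So s5 = 0 as required.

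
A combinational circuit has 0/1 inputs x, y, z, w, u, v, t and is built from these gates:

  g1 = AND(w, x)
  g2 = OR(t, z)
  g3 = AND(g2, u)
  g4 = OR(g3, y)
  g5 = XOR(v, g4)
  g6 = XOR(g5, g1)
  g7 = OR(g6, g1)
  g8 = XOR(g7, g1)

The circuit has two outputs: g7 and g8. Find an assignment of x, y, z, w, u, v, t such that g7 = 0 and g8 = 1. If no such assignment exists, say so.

Across all 128 input combinations, none give both g7 = 0 and g8 = 1.

no solution exists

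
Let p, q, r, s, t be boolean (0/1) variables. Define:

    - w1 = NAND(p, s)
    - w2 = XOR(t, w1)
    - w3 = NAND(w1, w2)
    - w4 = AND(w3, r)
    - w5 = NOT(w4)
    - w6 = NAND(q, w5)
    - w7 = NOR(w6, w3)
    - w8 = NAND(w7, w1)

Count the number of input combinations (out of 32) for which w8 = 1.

w8 = NAND(w7, w1) must be 1, so at least one of w7, w1 is 0.
Enumerating the 32 input combinations, 26 give w8 = 1 and 6 give w8 = 0.

26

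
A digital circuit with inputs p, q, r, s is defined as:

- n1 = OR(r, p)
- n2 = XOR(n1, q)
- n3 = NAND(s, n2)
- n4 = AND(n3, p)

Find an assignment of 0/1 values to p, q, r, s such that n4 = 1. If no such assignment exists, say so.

n4 = AND(n3, p) must be 1, so both n3 = 1 and p = 1.
n3 = NAND(s, n2) must be 1, so at least one of s, n2 is 0.
Check with p=1, q=1, r=0, s=1:
n1 = OR(r, p) = OR(0, 1) = 1
n2 = XOR(n1, q) = XOR(1, 1) = 0
n3 = NAND(s, n2) = NAND(1, 0) = 1
n4 = AND(n3, p) = AND(1, 1) = 1
So n4 = 1 as required.

p=1, q=1, r=0, s=1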